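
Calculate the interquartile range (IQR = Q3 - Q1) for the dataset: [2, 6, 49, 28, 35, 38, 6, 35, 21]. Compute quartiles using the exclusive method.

30.5

Step 1: Sort the data: [2, 6, 6, 21, 28, 35, 35, 38, 49]
Step 2: n = 9
Step 3: Using the exclusive quartile method:
  Q1 = 6
  Q2 (median) = 28
  Q3 = 36.5
  IQR = Q3 - Q1 = 36.5 - 6 = 30.5
Step 4: IQR = 30.5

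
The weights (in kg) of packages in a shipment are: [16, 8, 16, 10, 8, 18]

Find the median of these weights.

13

Step 1: Sort the data in ascending order: [8, 8, 10, 16, 16, 18]
Step 2: The number of values is n = 6.
Step 3: Since n is even, the median is the average of positions 3 and 4:
  Median = (10 + 16) / 2 = 13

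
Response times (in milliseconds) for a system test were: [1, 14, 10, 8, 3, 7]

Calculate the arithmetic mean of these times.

7.1667

Step 1: Sum all values: 1 + 14 + 10 + 8 + 3 + 7 = 43
Step 2: Count the number of values: n = 6
Step 3: Mean = sum / n = 43 / 6 = 7.1667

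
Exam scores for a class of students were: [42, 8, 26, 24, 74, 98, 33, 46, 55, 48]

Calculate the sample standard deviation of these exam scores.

25.9966

Step 1: Compute the mean: 45.4
Step 2: Sum of squared deviations from the mean: 6082.4
Step 3: Sample variance = 6082.4 / 9 = 675.8222
Step 4: Standard deviation = sqrt(675.8222) = 25.9966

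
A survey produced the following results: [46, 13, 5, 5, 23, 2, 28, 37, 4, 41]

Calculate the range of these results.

44

Step 1: Identify the maximum value: max = 46
Step 2: Identify the minimum value: min = 2
Step 3: Range = max - min = 46 - 2 = 44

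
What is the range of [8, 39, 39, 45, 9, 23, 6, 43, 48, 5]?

43

Step 1: Identify the maximum value: max = 48
Step 2: Identify the minimum value: min = 5
Step 3: Range = max - min = 48 - 5 = 43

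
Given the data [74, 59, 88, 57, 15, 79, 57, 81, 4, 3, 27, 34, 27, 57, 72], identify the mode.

57

Step 1: Count the frequency of each value:
  3: appears 1 time(s)
  4: appears 1 time(s)
  15: appears 1 time(s)
  27: appears 2 time(s)
  34: appears 1 time(s)
  57: appears 3 time(s)
  59: appears 1 time(s)
  72: appears 1 time(s)
  74: appears 1 time(s)
  79: appears 1 time(s)
  81: appears 1 time(s)
  88: appears 1 time(s)
Step 2: The value 57 appears most frequently (3 times).
Step 3: Mode = 57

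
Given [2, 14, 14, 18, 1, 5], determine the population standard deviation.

6.5828

Step 1: Compute the mean: 9
Step 2: Sum of squared deviations from the mean: 260
Step 3: Population variance = 260 / 6 = 43.3333
Step 4: Standard deviation = sqrt(43.3333) = 6.5828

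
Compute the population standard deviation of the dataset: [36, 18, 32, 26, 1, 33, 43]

12.8508

Step 1: Compute the mean: 27
Step 2: Sum of squared deviations from the mean: 1156
Step 3: Population variance = 1156 / 7 = 165.1429
Step 4: Standard deviation = sqrt(165.1429) = 12.8508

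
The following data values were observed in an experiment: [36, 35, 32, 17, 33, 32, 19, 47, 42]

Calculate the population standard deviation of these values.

9.0813

Step 1: Compute the mean: 32.5556
Step 2: Sum of squared deviations from the mean: 742.2222
Step 3: Population variance = 742.2222 / 9 = 82.4691
Step 4: Standard deviation = sqrt(82.4691) = 9.0813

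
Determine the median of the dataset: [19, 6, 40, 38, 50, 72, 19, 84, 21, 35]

36.5

Step 1: Sort the data in ascending order: [6, 19, 19, 21, 35, 38, 40, 50, 72, 84]
Step 2: The number of values is n = 10.
Step 3: Since n is even, the median is the average of positions 5 and 6:
  Median = (35 + 38) / 2 = 36.5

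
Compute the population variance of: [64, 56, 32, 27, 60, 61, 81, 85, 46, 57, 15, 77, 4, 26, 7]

658.1156

Step 1: Compute the mean: (64 + 56 + 32 + 27 + 60 + 61 + 81 + 85 + 46 + 57 + 15 + 77 + 4 + 26 + 7) / 15 = 46.5333
Step 2: Compute squared deviations from the mean:
  (64 - 46.5333)^2 = 305.0844
  (56 - 46.5333)^2 = 89.6178
  (32 - 46.5333)^2 = 211.2178
  (27 - 46.5333)^2 = 381.5511
  (60 - 46.5333)^2 = 181.3511
  (61 - 46.5333)^2 = 209.2844
  (81 - 46.5333)^2 = 1187.9511
  (85 - 46.5333)^2 = 1479.6844
  (46 - 46.5333)^2 = 0.2844
  (57 - 46.5333)^2 = 109.5511
  (15 - 46.5333)^2 = 994.3511
  (77 - 46.5333)^2 = 928.2178
  (4 - 46.5333)^2 = 1809.0844
  (26 - 46.5333)^2 = 421.6178
  (7 - 46.5333)^2 = 1562.8844
Step 3: Sum of squared deviations = 9871.7333
Step 4: Population variance = 9871.7333 / 15 = 658.1156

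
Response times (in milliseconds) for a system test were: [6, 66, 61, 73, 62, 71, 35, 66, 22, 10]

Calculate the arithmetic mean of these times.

47.2

Step 1: Sum all values: 6 + 66 + 61 + 73 + 62 + 71 + 35 + 66 + 22 + 10 = 472
Step 2: Count the number of values: n = 10
Step 3: Mean = sum / n = 472 / 10 = 47.2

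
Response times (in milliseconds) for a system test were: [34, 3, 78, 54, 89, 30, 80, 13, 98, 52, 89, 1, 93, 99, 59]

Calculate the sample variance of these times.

1215.981

Step 1: Compute the mean: (34 + 3 + 78 + 54 + 89 + 30 + 80 + 13 + 98 + 52 + 89 + 1 + 93 + 99 + 59) / 15 = 58.1333
Step 2: Compute squared deviations from the mean:
  (34 - 58.1333)^2 = 582.4178
  (3 - 58.1333)^2 = 3039.6844
  (78 - 58.1333)^2 = 394.6844
  (54 - 58.1333)^2 = 17.0844
  (89 - 58.1333)^2 = 952.7511
  (30 - 58.1333)^2 = 791.4844
  (80 - 58.1333)^2 = 478.1511
  (13 - 58.1333)^2 = 2037.0178
  (98 - 58.1333)^2 = 1589.3511
  (52 - 58.1333)^2 = 37.6178
  (89 - 58.1333)^2 = 952.7511
  (1 - 58.1333)^2 = 3264.2178
  (93 - 58.1333)^2 = 1215.6844
  (99 - 58.1333)^2 = 1670.0844
  (59 - 58.1333)^2 = 0.7511
Step 3: Sum of squared deviations = 17023.7333
Step 4: Sample variance = 17023.7333 / 14 = 1215.981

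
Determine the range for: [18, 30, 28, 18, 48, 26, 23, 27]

30

Step 1: Identify the maximum value: max = 48
Step 2: Identify the minimum value: min = 18
Step 3: Range = max - min = 48 - 18 = 30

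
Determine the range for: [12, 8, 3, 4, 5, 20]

17

Step 1: Identify the maximum value: max = 20
Step 2: Identify the minimum value: min = 3
Step 3: Range = max - min = 20 - 3 = 17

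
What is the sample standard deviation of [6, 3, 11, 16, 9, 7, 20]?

5.9362

Step 1: Compute the mean: 10.2857
Step 2: Sum of squared deviations from the mean: 211.4286
Step 3: Sample variance = 211.4286 / 6 = 35.2381
Step 4: Standard deviation = sqrt(35.2381) = 5.9362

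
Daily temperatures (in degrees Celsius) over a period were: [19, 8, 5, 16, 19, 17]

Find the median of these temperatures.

16.5

Step 1: Sort the data in ascending order: [5, 8, 16, 17, 19, 19]
Step 2: The number of values is n = 6.
Step 3: Since n is even, the median is the average of positions 3 and 4:
  Median = (16 + 17) / 2 = 16.5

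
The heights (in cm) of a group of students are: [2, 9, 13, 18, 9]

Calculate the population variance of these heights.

27.76

Step 1: Compute the mean: (2 + 9 + 13 + 18 + 9) / 5 = 10.2
Step 2: Compute squared deviations from the mean:
  (2 - 10.2)^2 = 67.24
  (9 - 10.2)^2 = 1.44
  (13 - 10.2)^2 = 7.84
  (18 - 10.2)^2 = 60.84
  (9 - 10.2)^2 = 1.44
Step 3: Sum of squared deviations = 138.8
Step 4: Population variance = 138.8 / 5 = 27.76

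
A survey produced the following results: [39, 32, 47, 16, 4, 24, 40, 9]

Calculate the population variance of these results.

214.7344

Step 1: Compute the mean: (39 + 32 + 47 + 16 + 4 + 24 + 40 + 9) / 8 = 26.375
Step 2: Compute squared deviations from the mean:
  (39 - 26.375)^2 = 159.3906
  (32 - 26.375)^2 = 31.6406
  (47 - 26.375)^2 = 425.3906
  (16 - 26.375)^2 = 107.6406
  (4 - 26.375)^2 = 500.6406
  (24 - 26.375)^2 = 5.6406
  (40 - 26.375)^2 = 185.6406
  (9 - 26.375)^2 = 301.8906
Step 3: Sum of squared deviations = 1717.875
Step 4: Population variance = 1717.875 / 8 = 214.7344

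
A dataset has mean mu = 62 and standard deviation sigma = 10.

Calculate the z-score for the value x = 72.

1

Step 1: Recall the z-score formula: z = (x - mu) / sigma
Step 2: Substitute values: z = (72 - 62) / 10
Step 3: z = 10 / 10 = 1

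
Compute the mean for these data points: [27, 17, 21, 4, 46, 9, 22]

20.8571

Step 1: Sum all values: 27 + 17 + 21 + 4 + 46 + 9 + 22 = 146
Step 2: Count the number of values: n = 7
Step 3: Mean = sum / n = 146 / 7 = 20.8571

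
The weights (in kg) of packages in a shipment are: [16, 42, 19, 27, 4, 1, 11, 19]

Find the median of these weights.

17.5

Step 1: Sort the data in ascending order: [1, 4, 11, 16, 19, 19, 27, 42]
Step 2: The number of values is n = 8.
Step 3: Since n is even, the median is the average of positions 4 and 5:
  Median = (16 + 19) / 2 = 17.5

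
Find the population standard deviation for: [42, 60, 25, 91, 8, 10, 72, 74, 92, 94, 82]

31.2016

Step 1: Compute the mean: 59.0909
Step 2: Sum of squared deviations from the mean: 10708.9091
Step 3: Population variance = 10708.9091 / 11 = 973.5372
Step 4: Standard deviation = sqrt(973.5372) = 31.2016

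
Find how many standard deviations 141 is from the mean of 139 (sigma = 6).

0.3333

Step 1: Recall the z-score formula: z = (x - mu) / sigma
Step 2: Substitute values: z = (141 - 139) / 6
Step 3: z = 2 / 6 = 0.3333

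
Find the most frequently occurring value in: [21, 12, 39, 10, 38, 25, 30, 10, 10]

10

Step 1: Count the frequency of each value:
  10: appears 3 time(s)
  12: appears 1 time(s)
  21: appears 1 time(s)
  25: appears 1 time(s)
  30: appears 1 time(s)
  38: appears 1 time(s)
  39: appears 1 time(s)
Step 2: The value 10 appears most frequently (3 times).
Step 3: Mode = 10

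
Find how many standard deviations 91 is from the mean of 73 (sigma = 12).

1.5

Step 1: Recall the z-score formula: z = (x - mu) / sigma
Step 2: Substitute values: z = (91 - 73) / 12
Step 3: z = 18 / 12 = 1.5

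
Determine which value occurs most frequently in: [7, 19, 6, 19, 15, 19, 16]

19

Step 1: Count the frequency of each value:
  6: appears 1 time(s)
  7: appears 1 time(s)
  15: appears 1 time(s)
  16: appears 1 time(s)
  19: appears 3 time(s)
Step 2: The value 19 appears most frequently (3 times).
Step 3: Mode = 19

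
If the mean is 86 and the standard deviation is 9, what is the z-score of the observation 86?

0

Step 1: Recall the z-score formula: z = (x - mu) / sigma
Step 2: Substitute values: z = (86 - 86) / 9
Step 3: z = 0 / 9 = 0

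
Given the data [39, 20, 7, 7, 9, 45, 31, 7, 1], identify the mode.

7

Step 1: Count the frequency of each value:
  1: appears 1 time(s)
  7: appears 3 time(s)
  9: appears 1 time(s)
  20: appears 1 time(s)
  31: appears 1 time(s)
  39: appears 1 time(s)
  45: appears 1 time(s)
Step 2: The value 7 appears most frequently (3 times).
Step 3: Mode = 7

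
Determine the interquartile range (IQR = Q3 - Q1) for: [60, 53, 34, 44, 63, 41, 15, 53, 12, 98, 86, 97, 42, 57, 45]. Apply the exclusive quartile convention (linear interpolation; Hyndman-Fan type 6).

22

Step 1: Sort the data: [12, 15, 34, 41, 42, 44, 45, 53, 53, 57, 60, 63, 86, 97, 98]
Step 2: n = 15
Step 3: Using the exclusive quartile method:
  Q1 = 41
  Q2 (median) = 53
  Q3 = 63
  IQR = Q3 - Q1 = 63 - 41 = 22
Step 4: IQR = 22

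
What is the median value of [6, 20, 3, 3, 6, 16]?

6

Step 1: Sort the data in ascending order: [3, 3, 6, 6, 16, 20]
Step 2: The number of values is n = 6.
Step 3: Since n is even, the median is the average of positions 3 and 4:
  Median = (6 + 6) / 2 = 6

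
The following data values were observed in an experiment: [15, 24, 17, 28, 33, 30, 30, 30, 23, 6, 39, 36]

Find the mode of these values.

30

Step 1: Count the frequency of each value:
  6: appears 1 time(s)
  15: appears 1 time(s)
  17: appears 1 time(s)
  23: appears 1 time(s)
  24: appears 1 time(s)
  28: appears 1 time(s)
  30: appears 3 time(s)
  33: appears 1 time(s)
  36: appears 1 time(s)
  39: appears 1 time(s)
Step 2: The value 30 appears most frequently (3 times).
Step 3: Mode = 30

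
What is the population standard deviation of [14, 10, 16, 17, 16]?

2.498

Step 1: Compute the mean: 14.6
Step 2: Sum of squared deviations from the mean: 31.2
Step 3: Population variance = 31.2 / 5 = 6.24
Step 4: Standard deviation = sqrt(6.24) = 2.498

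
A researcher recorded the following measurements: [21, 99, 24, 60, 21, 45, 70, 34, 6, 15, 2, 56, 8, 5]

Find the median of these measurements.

22.5

Step 1: Sort the data in ascending order: [2, 5, 6, 8, 15, 21, 21, 24, 34, 45, 56, 60, 70, 99]
Step 2: The number of values is n = 14.
Step 3: Since n is even, the median is the average of positions 7 and 8:
  Median = (21 + 24) / 2 = 22.5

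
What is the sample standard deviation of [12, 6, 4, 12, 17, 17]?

5.4283

Step 1: Compute the mean: 11.3333
Step 2: Sum of squared deviations from the mean: 147.3333
Step 3: Sample variance = 147.3333 / 5 = 29.4667
Step 4: Standard deviation = sqrt(29.4667) = 5.4283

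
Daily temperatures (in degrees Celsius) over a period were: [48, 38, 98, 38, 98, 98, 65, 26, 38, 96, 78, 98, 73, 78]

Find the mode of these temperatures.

98

Step 1: Count the frequency of each value:
  26: appears 1 time(s)
  38: appears 3 time(s)
  48: appears 1 time(s)
  65: appears 1 time(s)
  73: appears 1 time(s)
  78: appears 2 time(s)
  96: appears 1 time(s)
  98: appears 4 time(s)
Step 2: The value 98 appears most frequently (4 times).
Step 3: Mode = 98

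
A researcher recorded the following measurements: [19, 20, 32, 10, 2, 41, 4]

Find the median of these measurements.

19

Step 1: Sort the data in ascending order: [2, 4, 10, 19, 20, 32, 41]
Step 2: The number of values is n = 7.
Step 3: Since n is odd, the median is the middle value at position 4: 19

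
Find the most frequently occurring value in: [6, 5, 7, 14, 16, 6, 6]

6

Step 1: Count the frequency of each value:
  5: appears 1 time(s)
  6: appears 3 time(s)
  7: appears 1 time(s)
  14: appears 1 time(s)
  16: appears 1 time(s)
Step 2: The value 6 appears most frequently (3 times).
Step 3: Mode = 6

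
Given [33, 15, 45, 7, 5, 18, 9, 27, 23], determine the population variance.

155.0617

Step 1: Compute the mean: (33 + 15 + 45 + 7 + 5 + 18 + 9 + 27 + 23) / 9 = 20.2222
Step 2: Compute squared deviations from the mean:
  (33 - 20.2222)^2 = 163.2716
  (15 - 20.2222)^2 = 27.2716
  (45 - 20.2222)^2 = 613.9383
  (7 - 20.2222)^2 = 174.8272
  (5 - 20.2222)^2 = 231.716
  (18 - 20.2222)^2 = 4.9383
  (9 - 20.2222)^2 = 125.9383
  (27 - 20.2222)^2 = 45.9383
  (23 - 20.2222)^2 = 7.716
Step 3: Sum of squared deviations = 1395.5556
Step 4: Population variance = 1395.5556 / 9 = 155.0617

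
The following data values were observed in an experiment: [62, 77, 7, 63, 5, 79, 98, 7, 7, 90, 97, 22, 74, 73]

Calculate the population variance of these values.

1227.9439

Step 1: Compute the mean: (62 + 77 + 7 + 63 + 5 + 79 + 98 + 7 + 7 + 90 + 97 + 22 + 74 + 73) / 14 = 54.3571
Step 2: Compute squared deviations from the mean:
  (62 - 54.3571)^2 = 58.4133
  (77 - 54.3571)^2 = 512.699
  (7 - 54.3571)^2 = 2242.699
  (63 - 54.3571)^2 = 74.699
  (5 - 54.3571)^2 = 2436.1276
  (79 - 54.3571)^2 = 607.2704
  (98 - 54.3571)^2 = 1904.699
  (7 - 54.3571)^2 = 2242.699
  (7 - 54.3571)^2 = 2242.699
  (90 - 54.3571)^2 = 1270.4133
  (97 - 54.3571)^2 = 1818.4133
  (22 - 54.3571)^2 = 1046.9847
  (74 - 54.3571)^2 = 385.8418
  (73 - 54.3571)^2 = 347.5561
Step 3: Sum of squared deviations = 17191.2143
Step 4: Population variance = 17191.2143 / 14 = 1227.9439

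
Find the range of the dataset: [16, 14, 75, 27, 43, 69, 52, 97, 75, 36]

83

Step 1: Identify the maximum value: max = 97
Step 2: Identify the minimum value: min = 14
Step 3: Range = max - min = 97 - 14 = 83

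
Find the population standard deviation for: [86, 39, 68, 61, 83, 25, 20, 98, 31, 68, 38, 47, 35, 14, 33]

25.0691

Step 1: Compute the mean: 49.7333
Step 2: Sum of squared deviations from the mean: 9426.9333
Step 3: Population variance = 9426.9333 / 15 = 628.4622
Step 4: Standard deviation = sqrt(628.4622) = 25.0691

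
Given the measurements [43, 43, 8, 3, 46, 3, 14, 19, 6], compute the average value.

20.5556

Step 1: Sum all values: 43 + 43 + 8 + 3 + 46 + 3 + 14 + 19 + 6 = 185
Step 2: Count the number of values: n = 9
Step 3: Mean = sum / n = 185 / 9 = 20.5556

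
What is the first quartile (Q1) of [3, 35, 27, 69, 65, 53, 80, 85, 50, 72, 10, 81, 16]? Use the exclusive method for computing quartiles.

21.5

Step 1: Sort the data: [3, 10, 16, 27, 35, 50, 53, 65, 69, 72, 80, 81, 85]
Step 2: n = 13
Step 3: Using the exclusive quartile method:
  Q1 = 21.5
  Q2 (median) = 53
  Q3 = 76
  IQR = Q3 - Q1 = 76 - 21.5 = 54.5
Step 4: Q1 = 21.5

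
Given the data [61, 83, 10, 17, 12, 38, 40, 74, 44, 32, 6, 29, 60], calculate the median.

38

Step 1: Sort the data in ascending order: [6, 10, 12, 17, 29, 32, 38, 40, 44, 60, 61, 74, 83]
Step 2: The number of values is n = 13.
Step 3: Since n is odd, the median is the middle value at position 7: 38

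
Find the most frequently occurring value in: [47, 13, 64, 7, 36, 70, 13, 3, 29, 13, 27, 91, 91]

13

Step 1: Count the frequency of each value:
  3: appears 1 time(s)
  7: appears 1 time(s)
  13: appears 3 time(s)
  27: appears 1 time(s)
  29: appears 1 time(s)
  36: appears 1 time(s)
  47: appears 1 time(s)
  64: appears 1 time(s)
  70: appears 1 time(s)
  91: appears 2 time(s)
Step 2: The value 13 appears most frequently (3 times).
Step 3: Mode = 13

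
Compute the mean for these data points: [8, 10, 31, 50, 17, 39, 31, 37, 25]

27.5556

Step 1: Sum all values: 8 + 10 + 31 + 50 + 17 + 39 + 31 + 37 + 25 = 248
Step 2: Count the number of values: n = 9
Step 3: Mean = sum / n = 248 / 9 = 27.5556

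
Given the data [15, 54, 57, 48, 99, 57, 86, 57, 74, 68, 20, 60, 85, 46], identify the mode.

57

Step 1: Count the frequency of each value:
  15: appears 1 time(s)
  20: appears 1 time(s)
  46: appears 1 time(s)
  48: appears 1 time(s)
  54: appears 1 time(s)
  57: appears 3 time(s)
  60: appears 1 time(s)
  68: appears 1 time(s)
  74: appears 1 time(s)
  85: appears 1 time(s)
  86: appears 1 time(s)
  99: appears 1 time(s)
Step 2: The value 57 appears most frequently (3 times).
Step 3: Mode = 57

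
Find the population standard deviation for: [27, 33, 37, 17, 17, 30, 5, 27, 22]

9.2309

Step 1: Compute the mean: 23.8889
Step 2: Sum of squared deviations from the mean: 766.8889
Step 3: Population variance = 766.8889 / 9 = 85.2099
Step 4: Standard deviation = sqrt(85.2099) = 9.2309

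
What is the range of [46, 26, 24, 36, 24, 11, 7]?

39

Step 1: Identify the maximum value: max = 46
Step 2: Identify the minimum value: min = 7
Step 3: Range = max - min = 46 - 7 = 39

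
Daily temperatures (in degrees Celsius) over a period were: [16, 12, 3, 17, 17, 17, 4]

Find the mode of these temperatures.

17

Step 1: Count the frequency of each value:
  3: appears 1 time(s)
  4: appears 1 time(s)
  12: appears 1 time(s)
  16: appears 1 time(s)
  17: appears 3 time(s)
Step 2: The value 17 appears most frequently (3 times).
Step 3: Mode = 17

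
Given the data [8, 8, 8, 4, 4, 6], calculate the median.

7

Step 1: Sort the data in ascending order: [4, 4, 6, 8, 8, 8]
Step 2: The number of values is n = 6.
Step 3: Since n is even, the median is the average of positions 3 and 4:
  Median = (6 + 8) / 2 = 7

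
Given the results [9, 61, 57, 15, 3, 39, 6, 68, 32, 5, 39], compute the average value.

30.3636

Step 1: Sum all values: 9 + 61 + 57 + 15 + 3 + 39 + 6 + 68 + 32 + 5 + 39 = 334
Step 2: Count the number of values: n = 11
Step 3: Mean = sum / n = 334 / 11 = 30.3636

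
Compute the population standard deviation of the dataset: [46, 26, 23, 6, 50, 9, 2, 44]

17.9356

Step 1: Compute the mean: 25.75
Step 2: Sum of squared deviations from the mean: 2573.5
Step 3: Population variance = 2573.5 / 8 = 321.6875
Step 4: Standard deviation = sqrt(321.6875) = 17.9356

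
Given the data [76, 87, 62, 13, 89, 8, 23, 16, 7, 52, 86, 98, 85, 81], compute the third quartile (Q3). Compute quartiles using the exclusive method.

86.25

Step 1: Sort the data: [7, 8, 13, 16, 23, 52, 62, 76, 81, 85, 86, 87, 89, 98]
Step 2: n = 14
Step 3: Using the exclusive quartile method:
  Q1 = 15.25
  Q2 (median) = 69
  Q3 = 86.25
  IQR = Q3 - Q1 = 86.25 - 15.25 = 71
Step 4: Q3 = 86.25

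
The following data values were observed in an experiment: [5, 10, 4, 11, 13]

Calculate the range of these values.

9

Step 1: Identify the maximum value: max = 13
Step 2: Identify the minimum value: min = 4
Step 3: Range = max - min = 13 - 4 = 9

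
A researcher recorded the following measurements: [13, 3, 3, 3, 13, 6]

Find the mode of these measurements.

3

Step 1: Count the frequency of each value:
  3: appears 3 time(s)
  6: appears 1 time(s)
  13: appears 2 time(s)
Step 2: The value 3 appears most frequently (3 times).
Step 3: Mode = 3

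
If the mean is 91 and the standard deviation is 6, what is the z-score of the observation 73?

-3

Step 1: Recall the z-score formula: z = (x - mu) / sigma
Step 2: Substitute values: z = (73 - 91) / 6
Step 3: z = -18 / 6 = -3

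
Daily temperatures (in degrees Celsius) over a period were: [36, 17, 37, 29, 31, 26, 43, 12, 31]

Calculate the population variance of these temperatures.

84.321

Step 1: Compute the mean: (36 + 17 + 37 + 29 + 31 + 26 + 43 + 12 + 31) / 9 = 29.1111
Step 2: Compute squared deviations from the mean:
  (36 - 29.1111)^2 = 47.4568
  (17 - 29.1111)^2 = 146.679
  (37 - 29.1111)^2 = 62.2346
  (29 - 29.1111)^2 = 0.0123
  (31 - 29.1111)^2 = 3.5679
  (26 - 29.1111)^2 = 9.679
  (43 - 29.1111)^2 = 192.9012
  (12 - 29.1111)^2 = 292.7901
  (31 - 29.1111)^2 = 3.5679
Step 3: Sum of squared deviations = 758.8889
Step 4: Population variance = 758.8889 / 9 = 84.321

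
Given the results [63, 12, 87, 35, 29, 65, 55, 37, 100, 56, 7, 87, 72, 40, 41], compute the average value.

52.4

Step 1: Sum all values: 63 + 12 + 87 + 35 + 29 + 65 + 55 + 37 + 100 + 56 + 7 + 87 + 72 + 40 + 41 = 786
Step 2: Count the number of values: n = 15
Step 3: Mean = sum / n = 786 / 15 = 52.4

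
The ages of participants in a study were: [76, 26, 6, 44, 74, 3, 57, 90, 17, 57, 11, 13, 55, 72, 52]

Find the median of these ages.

52

Step 1: Sort the data in ascending order: [3, 6, 11, 13, 17, 26, 44, 52, 55, 57, 57, 72, 74, 76, 90]
Step 2: The number of values is n = 15.
Step 3: Since n is odd, the median is the middle value at position 8: 52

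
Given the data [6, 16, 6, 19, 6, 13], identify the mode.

6

Step 1: Count the frequency of each value:
  6: appears 3 time(s)
  13: appears 1 time(s)
  16: appears 1 time(s)
  19: appears 1 time(s)
Step 2: The value 6 appears most frequently (3 times).
Step 3: Mode = 6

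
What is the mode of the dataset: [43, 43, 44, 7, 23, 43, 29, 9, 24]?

43

Step 1: Count the frequency of each value:
  7: appears 1 time(s)
  9: appears 1 time(s)
  23: appears 1 time(s)
  24: appears 1 time(s)
  29: appears 1 time(s)
  43: appears 3 time(s)
  44: appears 1 time(s)
Step 2: The value 43 appears most frequently (3 times).
Step 3: Mode = 43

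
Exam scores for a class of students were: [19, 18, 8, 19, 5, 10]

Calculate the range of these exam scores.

14

Step 1: Identify the maximum value: max = 19
Step 2: Identify the minimum value: min = 5
Step 3: Range = max - min = 19 - 5 = 14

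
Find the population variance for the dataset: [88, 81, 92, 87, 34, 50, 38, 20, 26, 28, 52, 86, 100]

796.7456

Step 1: Compute the mean: (88 + 81 + 92 + 87 + 34 + 50 + 38 + 20 + 26 + 28 + 52 + 86 + 100) / 13 = 60.1538
Step 2: Compute squared deviations from the mean:
  (88 - 60.1538)^2 = 775.4083
  (81 - 60.1538)^2 = 434.5621
  (92 - 60.1538)^2 = 1014.1775
  (87 - 60.1538)^2 = 720.716
  (34 - 60.1538)^2 = 684.0237
  (50 - 60.1538)^2 = 103.1006
  (38 - 60.1538)^2 = 490.7929
  (20 - 60.1538)^2 = 1612.3314
  (26 - 60.1538)^2 = 1166.4852
  (28 - 60.1538)^2 = 1033.8698
  (52 - 60.1538)^2 = 66.4852
  (86 - 60.1538)^2 = 668.0237
  (100 - 60.1538)^2 = 1587.716
Step 3: Sum of squared deviations = 10357.6923
Step 4: Population variance = 10357.6923 / 13 = 796.7456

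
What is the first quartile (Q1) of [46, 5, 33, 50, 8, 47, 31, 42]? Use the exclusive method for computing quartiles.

13.75

Step 1: Sort the data: [5, 8, 31, 33, 42, 46, 47, 50]
Step 2: n = 8
Step 3: Using the exclusive quartile method:
  Q1 = 13.75
  Q2 (median) = 37.5
  Q3 = 46.75
  IQR = Q3 - Q1 = 46.75 - 13.75 = 33
Step 4: Q1 = 13.75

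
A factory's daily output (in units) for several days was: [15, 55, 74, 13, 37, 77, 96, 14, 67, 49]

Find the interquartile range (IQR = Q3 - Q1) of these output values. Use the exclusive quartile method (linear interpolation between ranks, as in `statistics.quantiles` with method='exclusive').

60

Step 1: Sort the data: [13, 14, 15, 37, 49, 55, 67, 74, 77, 96]
Step 2: n = 10
Step 3: Using the exclusive quartile method:
  Q1 = 14.75
  Q2 (median) = 52
  Q3 = 74.75
  IQR = Q3 - Q1 = 74.75 - 14.75 = 60
Step 4: IQR = 60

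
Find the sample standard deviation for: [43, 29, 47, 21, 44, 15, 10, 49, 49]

15.5358

Step 1: Compute the mean: 34.1111
Step 2: Sum of squared deviations from the mean: 1930.8889
Step 3: Sample variance = 1930.8889 / 8 = 241.3611
Step 4: Standard deviation = sqrt(241.3611) = 15.5358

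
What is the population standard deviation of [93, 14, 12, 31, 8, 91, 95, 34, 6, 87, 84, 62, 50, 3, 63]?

34.2926

Step 1: Compute the mean: 48.8667
Step 2: Sum of squared deviations from the mean: 17639.7333
Step 3: Population variance = 17639.7333 / 15 = 1175.9822
Step 4: Standard deviation = sqrt(1175.9822) = 34.2926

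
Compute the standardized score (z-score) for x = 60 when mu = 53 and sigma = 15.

0.4667

Step 1: Recall the z-score formula: z = (x - mu) / sigma
Step 2: Substitute values: z = (60 - 53) / 15
Step 3: z = 7 / 15 = 0.4667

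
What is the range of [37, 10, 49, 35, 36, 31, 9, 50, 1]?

49

Step 1: Identify the maximum value: max = 50
Step 2: Identify the minimum value: min = 1
Step 3: Range = max - min = 50 - 1 = 49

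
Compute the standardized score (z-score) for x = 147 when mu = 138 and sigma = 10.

0.9

Step 1: Recall the z-score formula: z = (x - mu) / sigma
Step 2: Substitute values: z = (147 - 138) / 10
Step 3: z = 9 / 10 = 0.9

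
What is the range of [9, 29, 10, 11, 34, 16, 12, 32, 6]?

28

Step 1: Identify the maximum value: max = 34
Step 2: Identify the minimum value: min = 6
Step 3: Range = max - min = 34 - 6 = 28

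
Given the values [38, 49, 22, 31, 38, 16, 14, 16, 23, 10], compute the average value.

25.7

Step 1: Sum all values: 38 + 49 + 22 + 31 + 38 + 16 + 14 + 16 + 23 + 10 = 257
Step 2: Count the number of values: n = 10
Step 3: Mean = sum / n = 257 / 10 = 25.7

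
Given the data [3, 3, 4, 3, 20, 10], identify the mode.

3

Step 1: Count the frequency of each value:
  3: appears 3 time(s)
  4: appears 1 time(s)
  10: appears 1 time(s)
  20: appears 1 time(s)
Step 2: The value 3 appears most frequently (3 times).
Step 3: Mode = 3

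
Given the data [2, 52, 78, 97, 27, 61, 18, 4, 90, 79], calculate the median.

56.5

Step 1: Sort the data in ascending order: [2, 4, 18, 27, 52, 61, 78, 79, 90, 97]
Step 2: The number of values is n = 10.
Step 3: Since n is even, the median is the average of positions 5 and 6:
  Median = (52 + 61) / 2 = 56.5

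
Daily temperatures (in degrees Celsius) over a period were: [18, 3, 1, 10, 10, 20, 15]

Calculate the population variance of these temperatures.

44.5714

Step 1: Compute the mean: (18 + 3 + 1 + 10 + 10 + 20 + 15) / 7 = 11
Step 2: Compute squared deviations from the mean:
  (18 - 11)^2 = 49
  (3 - 11)^2 = 64
  (1 - 11)^2 = 100
  (10 - 11)^2 = 1
  (10 - 11)^2 = 1
  (20 - 11)^2 = 81
  (15 - 11)^2 = 16
Step 3: Sum of squared deviations = 312
Step 4: Population variance = 312 / 7 = 44.5714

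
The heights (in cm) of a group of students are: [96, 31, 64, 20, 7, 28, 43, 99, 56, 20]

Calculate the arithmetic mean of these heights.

46.4

Step 1: Sum all values: 96 + 31 + 64 + 20 + 7 + 28 + 43 + 99 + 56 + 20 = 464
Step 2: Count the number of values: n = 10
Step 3: Mean = sum / n = 464 / 10 = 46.4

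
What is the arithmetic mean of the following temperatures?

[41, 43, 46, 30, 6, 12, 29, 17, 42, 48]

31.4

Step 1: Sum all values: 41 + 43 + 46 + 30 + 6 + 12 + 29 + 17 + 42 + 48 = 314
Step 2: Count the number of values: n = 10
Step 3: Mean = sum / n = 314 / 10 = 31.4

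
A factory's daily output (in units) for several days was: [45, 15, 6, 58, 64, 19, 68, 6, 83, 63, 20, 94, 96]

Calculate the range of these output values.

90

Step 1: Identify the maximum value: max = 96
Step 2: Identify the minimum value: min = 6
Step 3: Range = max - min = 96 - 6 = 90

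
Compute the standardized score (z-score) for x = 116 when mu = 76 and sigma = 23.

1.7391

Step 1: Recall the z-score formula: z = (x - mu) / sigma
Step 2: Substitute values: z = (116 - 76) / 23
Step 3: z = 40 / 23 = 1.7391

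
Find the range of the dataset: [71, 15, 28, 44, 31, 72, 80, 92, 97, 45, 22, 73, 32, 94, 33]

82

Step 1: Identify the maximum value: max = 97
Step 2: Identify the minimum value: min = 15
Step 3: Range = max - min = 97 - 15 = 82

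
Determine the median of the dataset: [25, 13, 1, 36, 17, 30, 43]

25

Step 1: Sort the data in ascending order: [1, 13, 17, 25, 30, 36, 43]
Step 2: The number of values is n = 7.
Step 3: Since n is odd, the median is the middle value at position 4: 25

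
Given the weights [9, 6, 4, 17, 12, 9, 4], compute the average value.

8.7143

Step 1: Sum all values: 9 + 6 + 4 + 17 + 12 + 9 + 4 = 61
Step 2: Count the number of values: n = 7
Step 3: Mean = sum / n = 61 / 7 = 8.7143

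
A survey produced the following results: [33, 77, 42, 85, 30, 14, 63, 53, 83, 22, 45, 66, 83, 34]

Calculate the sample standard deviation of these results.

24.2038

Step 1: Compute the mean: 52.1429
Step 2: Sum of squared deviations from the mean: 7615.7143
Step 3: Sample variance = 7615.7143 / 13 = 585.8242
Step 4: Standard deviation = sqrt(585.8242) = 24.2038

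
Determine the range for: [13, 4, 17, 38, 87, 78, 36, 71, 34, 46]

83

Step 1: Identify the maximum value: max = 87
Step 2: Identify the minimum value: min = 4
Step 3: Range = max - min = 87 - 4 = 83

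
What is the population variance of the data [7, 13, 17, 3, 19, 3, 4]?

39.9592

Step 1: Compute the mean: (7 + 13 + 17 + 3 + 19 + 3 + 4) / 7 = 9.4286
Step 2: Compute squared deviations from the mean:
  (7 - 9.4286)^2 = 5.898
  (13 - 9.4286)^2 = 12.7551
  (17 - 9.4286)^2 = 57.3265
  (3 - 9.4286)^2 = 41.3265
  (19 - 9.4286)^2 = 91.6122
  (3 - 9.4286)^2 = 41.3265
  (4 - 9.4286)^2 = 29.4694
Step 3: Sum of squared deviations = 279.7143
Step 4: Population variance = 279.7143 / 7 = 39.9592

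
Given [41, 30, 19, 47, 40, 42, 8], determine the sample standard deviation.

14.2461

Step 1: Compute the mean: 32.4286
Step 2: Sum of squared deviations from the mean: 1217.7143
Step 3: Sample variance = 1217.7143 / 6 = 202.9524
Step 4: Standard deviation = sqrt(202.9524) = 14.2461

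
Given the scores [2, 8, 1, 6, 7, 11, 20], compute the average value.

7.8571

Step 1: Sum all values: 2 + 8 + 1 + 6 + 7 + 11 + 20 = 55
Step 2: Count the number of values: n = 7
Step 3: Mean = sum / n = 55 / 7 = 7.8571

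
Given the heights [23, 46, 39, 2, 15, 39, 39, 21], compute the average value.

28

Step 1: Sum all values: 23 + 46 + 39 + 2 + 15 + 39 + 39 + 21 = 224
Step 2: Count the number of values: n = 8
Step 3: Mean = sum / n = 224 / 8 = 28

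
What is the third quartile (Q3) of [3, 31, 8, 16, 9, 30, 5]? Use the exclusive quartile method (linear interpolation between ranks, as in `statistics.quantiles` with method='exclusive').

30

Step 1: Sort the data: [3, 5, 8, 9, 16, 30, 31]
Step 2: n = 7
Step 3: Using the exclusive quartile method:
  Q1 = 5
  Q2 (median) = 9
  Q3 = 30
  IQR = Q3 - Q1 = 30 - 5 = 25
Step 4: Q3 = 30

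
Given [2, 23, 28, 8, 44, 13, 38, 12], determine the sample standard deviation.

14.8613

Step 1: Compute the mean: 21
Step 2: Sum of squared deviations from the mean: 1546
Step 3: Sample variance = 1546 / 7 = 220.8571
Step 4: Standard deviation = sqrt(220.8571) = 14.8613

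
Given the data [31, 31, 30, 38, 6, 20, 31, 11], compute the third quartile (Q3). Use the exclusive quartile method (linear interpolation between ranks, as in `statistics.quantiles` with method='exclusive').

31

Step 1: Sort the data: [6, 11, 20, 30, 31, 31, 31, 38]
Step 2: n = 8
Step 3: Using the exclusive quartile method:
  Q1 = 13.25
  Q2 (median) = 30.5
  Q3 = 31
  IQR = Q3 - Q1 = 31 - 13.25 = 17.75
Step 4: Q3 = 31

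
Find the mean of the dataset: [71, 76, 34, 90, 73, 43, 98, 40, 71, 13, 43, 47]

58.25

Step 1: Sum all values: 71 + 76 + 34 + 90 + 73 + 43 + 98 + 40 + 71 + 13 + 43 + 47 = 699
Step 2: Count the number of values: n = 12
Step 3: Mean = sum / n = 699 / 12 = 58.25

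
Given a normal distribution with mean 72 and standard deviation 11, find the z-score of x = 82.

0.9091

Step 1: Recall the z-score formula: z = (x - mu) / sigma
Step 2: Substitute values: z = (82 - 72) / 11
Step 3: z = 10 / 11 = 0.9091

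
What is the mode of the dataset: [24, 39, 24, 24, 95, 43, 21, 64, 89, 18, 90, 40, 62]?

24

Step 1: Count the frequency of each value:
  18: appears 1 time(s)
  21: appears 1 time(s)
  24: appears 3 time(s)
  39: appears 1 time(s)
  40: appears 1 time(s)
  43: appears 1 time(s)
  62: appears 1 time(s)
  64: appears 1 time(s)
  89: appears 1 time(s)
  90: appears 1 time(s)
  95: appears 1 time(s)
Step 2: The value 24 appears most frequently (3 times).
Step 3: Mode = 24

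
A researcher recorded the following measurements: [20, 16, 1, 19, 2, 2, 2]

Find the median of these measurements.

2

Step 1: Sort the data in ascending order: [1, 2, 2, 2, 16, 19, 20]
Step 2: The number of values is n = 7.
Step 3: Since n is odd, the median is the middle value at position 4: 2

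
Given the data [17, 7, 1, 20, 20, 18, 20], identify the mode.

20

Step 1: Count the frequency of each value:
  1: appears 1 time(s)
  7: appears 1 time(s)
  17: appears 1 time(s)
  18: appears 1 time(s)
  20: appears 3 time(s)
Step 2: The value 20 appears most frequently (3 times).
Step 3: Mode = 20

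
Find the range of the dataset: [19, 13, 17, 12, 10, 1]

18

Step 1: Identify the maximum value: max = 19
Step 2: Identify the minimum value: min = 1
Step 3: Range = max - min = 19 - 1 = 18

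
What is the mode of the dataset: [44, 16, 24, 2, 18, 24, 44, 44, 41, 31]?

44

Step 1: Count the frequency of each value:
  2: appears 1 time(s)
  16: appears 1 time(s)
  18: appears 1 time(s)
  24: appears 2 time(s)
  31: appears 1 time(s)
  41: appears 1 time(s)
  44: appears 3 time(s)
Step 2: The value 44 appears most frequently (3 times).
Step 3: Mode = 44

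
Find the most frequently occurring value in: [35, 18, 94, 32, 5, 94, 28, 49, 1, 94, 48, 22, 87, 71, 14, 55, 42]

94

Step 1: Count the frequency of each value:
  1: appears 1 time(s)
  5: appears 1 time(s)
  14: appears 1 time(s)
  18: appears 1 time(s)
  22: appears 1 time(s)
  28: appears 1 time(s)
  32: appears 1 time(s)
  35: appears 1 time(s)
  42: appears 1 time(s)
  48: appears 1 time(s)
  49: appears 1 time(s)
  55: appears 1 time(s)
  71: appears 1 time(s)
  87: appears 1 time(s)
  94: appears 3 time(s)
Step 2: The value 94 appears most frequently (3 times).
Step 3: Mode = 94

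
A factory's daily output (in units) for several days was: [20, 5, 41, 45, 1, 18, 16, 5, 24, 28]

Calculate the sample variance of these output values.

219.5667

Step 1: Compute the mean: (20 + 5 + 41 + 45 + 1 + 18 + 16 + 5 + 24 + 28) / 10 = 20.3
Step 2: Compute squared deviations from the mean:
  (20 - 20.3)^2 = 0.09
  (5 - 20.3)^2 = 234.09
  (41 - 20.3)^2 = 428.49
  (45 - 20.3)^2 = 610.09
  (1 - 20.3)^2 = 372.49
  (18 - 20.3)^2 = 5.29
  (16 - 20.3)^2 = 18.49
  (5 - 20.3)^2 = 234.09
  (24 - 20.3)^2 = 13.69
  (28 - 20.3)^2 = 59.29
Step 3: Sum of squared deviations = 1976.1
Step 4: Sample variance = 1976.1 / 9 = 219.5667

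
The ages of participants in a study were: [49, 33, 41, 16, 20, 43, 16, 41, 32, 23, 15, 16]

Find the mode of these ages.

16

Step 1: Count the frequency of each value:
  15: appears 1 time(s)
  16: appears 3 time(s)
  20: appears 1 time(s)
  23: appears 1 time(s)
  32: appears 1 time(s)
  33: appears 1 time(s)
  41: appears 2 time(s)
  43: appears 1 time(s)
  49: appears 1 time(s)
Step 2: The value 16 appears most frequently (3 times).
Step 3: Mode = 16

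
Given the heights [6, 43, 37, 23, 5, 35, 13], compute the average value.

23.1429

Step 1: Sum all values: 6 + 43 + 37 + 23 + 5 + 35 + 13 = 162
Step 2: Count the number of values: n = 7
Step 3: Mean = sum / n = 162 / 7 = 23.1429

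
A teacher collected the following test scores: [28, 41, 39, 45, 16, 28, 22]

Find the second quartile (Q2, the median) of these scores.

28

Step 1: Sort the data: [16, 22, 28, 28, 39, 41, 45]
Step 2: n = 7
Step 3: Q2 is the median. Since n is odd, it is the middle value at position 4: 28
Step 4: Q2 = 28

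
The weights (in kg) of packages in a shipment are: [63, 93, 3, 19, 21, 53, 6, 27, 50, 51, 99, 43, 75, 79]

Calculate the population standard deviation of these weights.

29.7572

Step 1: Compute the mean: 48.7143
Step 2: Sum of squared deviations from the mean: 12396.8571
Step 3: Population variance = 12396.8571 / 14 = 885.4898
Step 4: Standard deviation = sqrt(885.4898) = 29.7572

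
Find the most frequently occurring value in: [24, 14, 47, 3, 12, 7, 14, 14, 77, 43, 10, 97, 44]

14

Step 1: Count the frequency of each value:
  3: appears 1 time(s)
  7: appears 1 time(s)
  10: appears 1 time(s)
  12: appears 1 time(s)
  14: appears 3 time(s)
  24: appears 1 time(s)
  43: appears 1 time(s)
  44: appears 1 time(s)
  47: appears 1 time(s)
  77: appears 1 time(s)
  97: appears 1 time(s)
Step 2: The value 14 appears most frequently (3 times).
Step 3: Mode = 14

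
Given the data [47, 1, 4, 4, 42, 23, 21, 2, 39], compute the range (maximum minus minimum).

46

Step 1: Identify the maximum value: max = 47
Step 2: Identify the minimum value: min = 1
Step 3: Range = max - min = 47 - 1 = 46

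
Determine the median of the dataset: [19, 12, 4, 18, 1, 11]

11.5

Step 1: Sort the data in ascending order: [1, 4, 11, 12, 18, 19]
Step 2: The number of values is n = 6.
Step 3: Since n is even, the median is the average of positions 3 and 4:
  Median = (11 + 12) / 2 = 11.5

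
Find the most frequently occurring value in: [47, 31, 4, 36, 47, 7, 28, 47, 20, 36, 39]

47

Step 1: Count the frequency of each value:
  4: appears 1 time(s)
  7: appears 1 time(s)
  20: appears 1 time(s)
  28: appears 1 time(s)
  31: appears 1 time(s)
  36: appears 2 time(s)
  39: appears 1 time(s)
  47: appears 3 time(s)
Step 2: The value 47 appears most frequently (3 times).
Step 3: Mode = 47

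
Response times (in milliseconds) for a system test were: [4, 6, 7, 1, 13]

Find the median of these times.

6

Step 1: Sort the data in ascending order: [1, 4, 6, 7, 13]
Step 2: The number of values is n = 5.
Step 3: Since n is odd, the median is the middle value at position 3: 6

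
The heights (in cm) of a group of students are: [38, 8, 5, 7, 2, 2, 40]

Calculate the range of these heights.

38

Step 1: Identify the maximum value: max = 40
Step 2: Identify the minimum value: min = 2
Step 3: Range = max - min = 40 - 2 = 38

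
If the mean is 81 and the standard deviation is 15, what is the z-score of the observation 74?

-0.4667

Step 1: Recall the z-score formula: z = (x - mu) / sigma
Step 2: Substitute values: z = (74 - 81) / 15
Step 3: z = -7 / 15 = -0.4667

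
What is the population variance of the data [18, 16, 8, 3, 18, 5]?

38.5556

Step 1: Compute the mean: (18 + 16 + 8 + 3 + 18 + 5) / 6 = 11.3333
Step 2: Compute squared deviations from the mean:
  (18 - 11.3333)^2 = 44.4444
  (16 - 11.3333)^2 = 21.7778
  (8 - 11.3333)^2 = 11.1111
  (3 - 11.3333)^2 = 69.4444
  (18 - 11.3333)^2 = 44.4444
  (5 - 11.3333)^2 = 40.1111
Step 3: Sum of squared deviations = 231.3333
Step 4: Population variance = 231.3333 / 6 = 38.5556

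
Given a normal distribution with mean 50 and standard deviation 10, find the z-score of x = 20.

-3

Step 1: Recall the z-score formula: z = (x - mu) / sigma
Step 2: Substitute values: z = (20 - 50) / 10
Step 3: z = -30 / 10 = -3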